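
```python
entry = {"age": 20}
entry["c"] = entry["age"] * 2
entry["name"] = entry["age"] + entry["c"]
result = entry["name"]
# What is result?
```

Answer: 60

Derivation:
Trace (tracking result):
entry = {'age': 20}  # -> entry = {'age': 20}
entry['c'] = entry['age'] * 2  # -> entry = {'age': 20, 'c': 40}
entry['name'] = entry['age'] + entry['c']  # -> entry = {'age': 20, 'c': 40, 'name': 60}
result = entry['name']  # -> result = 60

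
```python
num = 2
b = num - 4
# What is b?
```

Trace (tracking b):
num = 2  # -> num = 2
b = num - 4  # -> b = -2

Answer: -2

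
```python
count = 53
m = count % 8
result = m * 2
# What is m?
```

Trace (tracking m):
count = 53  # -> count = 53
m = count % 8  # -> m = 5
result = m * 2  # -> result = 10

Answer: 5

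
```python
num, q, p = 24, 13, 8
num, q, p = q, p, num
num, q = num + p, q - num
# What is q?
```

Trace (tracking q):
num, q, p = (24, 13, 8)  # -> num = 24, q = 13, p = 8
num, q, p = (q, p, num)  # -> num = 13, q = 8, p = 24
num, q = (num + p, q - num)  # -> num = 37, q = -5

Answer: -5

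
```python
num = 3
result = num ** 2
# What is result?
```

Answer: 9

Derivation:
Trace (tracking result):
num = 3  # -> num = 3
result = num ** 2  # -> result = 9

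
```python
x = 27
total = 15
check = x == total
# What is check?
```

Answer: False

Derivation:
Trace (tracking check):
x = 27  # -> x = 27
total = 15  # -> total = 15
check = x == total  # -> check = False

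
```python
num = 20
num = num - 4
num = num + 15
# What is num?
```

Trace (tracking num):
num = 20  # -> num = 20
num = num - 4  # -> num = 16
num = num + 15  # -> num = 31

Answer: 31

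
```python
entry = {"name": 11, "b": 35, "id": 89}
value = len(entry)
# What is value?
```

Trace (tracking value):
entry = {'name': 11, 'b': 35, 'id': 89}  # -> entry = {'name': 11, 'b': 35, 'id': 89}
value = len(entry)  # -> value = 3

Answer: 3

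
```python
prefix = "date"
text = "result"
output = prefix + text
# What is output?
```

Answer: 'dateresult'

Derivation:
Trace (tracking output):
prefix = 'date'  # -> prefix = 'date'
text = 'result'  # -> text = 'result'
output = prefix + text  # -> output = 'dateresult'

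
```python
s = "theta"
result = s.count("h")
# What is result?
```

Answer: 1

Derivation:
Trace (tracking result):
s = 'theta'  # -> s = 'theta'
result = s.count('h')  # -> result = 1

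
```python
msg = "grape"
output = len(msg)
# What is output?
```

Answer: 5

Derivation:
Trace (tracking output):
msg = 'grape'  # -> msg = 'grape'
output = len(msg)  # -> output = 5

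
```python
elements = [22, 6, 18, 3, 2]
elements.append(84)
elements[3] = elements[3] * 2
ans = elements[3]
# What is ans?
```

Trace (tracking ans):
elements = [22, 6, 18, 3, 2]  # -> elements = [22, 6, 18, 3, 2]
elements.append(84)  # -> elements = [22, 6, 18, 3, 2, 84]
elements[3] = elements[3] * 2  # -> elements = [22, 6, 18, 6, 2, 84]
ans = elements[3]  # -> ans = 6

Answer: 6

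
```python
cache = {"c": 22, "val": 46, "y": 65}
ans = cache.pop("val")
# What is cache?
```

Trace (tracking cache):
cache = {'c': 22, 'val': 46, 'y': 65}  # -> cache = {'c': 22, 'val': 46, 'y': 65}
ans = cache.pop('val')  # -> ans = 46

Answer: {'c': 22, 'y': 65}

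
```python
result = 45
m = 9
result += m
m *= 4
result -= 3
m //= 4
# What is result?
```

Trace (tracking result):
result = 45  # -> result = 45
m = 9  # -> m = 9
result += m  # -> result = 54
m *= 4  # -> m = 36
result -= 3  # -> result = 51
m //= 4  # -> m = 9

Answer: 51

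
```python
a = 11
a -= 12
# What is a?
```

Answer: -1

Derivation:
Trace (tracking a):
a = 11  # -> a = 11
a -= 12  # -> a = -1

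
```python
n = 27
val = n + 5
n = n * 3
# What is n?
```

Answer: 81

Derivation:
Trace (tracking n):
n = 27  # -> n = 27
val = n + 5  # -> val = 32
n = n * 3  # -> n = 81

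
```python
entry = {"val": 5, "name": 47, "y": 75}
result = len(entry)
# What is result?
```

Answer: 3

Derivation:
Trace (tracking result):
entry = {'val': 5, 'name': 47, 'y': 75}  # -> entry = {'val': 5, 'name': 47, 'y': 75}
result = len(entry)  # -> result = 3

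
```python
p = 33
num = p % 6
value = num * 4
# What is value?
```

Trace (tracking value):
p = 33  # -> p = 33
num = p % 6  # -> num = 3
value = num * 4  # -> value = 12

Answer: 12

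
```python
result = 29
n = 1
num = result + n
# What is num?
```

Answer: 30

Derivation:
Trace (tracking num):
result = 29  # -> result = 29
n = 1  # -> n = 1
num = result + n  # -> num = 30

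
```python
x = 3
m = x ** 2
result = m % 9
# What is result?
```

Answer: 0

Derivation:
Trace (tracking result):
x = 3  # -> x = 3
m = x ** 2  # -> m = 9
result = m % 9  # -> result = 0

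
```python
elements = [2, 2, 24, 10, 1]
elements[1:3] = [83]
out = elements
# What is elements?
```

Trace (tracking elements):
elements = [2, 2, 24, 10, 1]  # -> elements = [2, 2, 24, 10, 1]
elements[1:3] = [83]  # -> elements = [2, 83, 10, 1]
out = elements  # -> out = [2, 83, 10, 1]

Answer: [2, 83, 10, 1]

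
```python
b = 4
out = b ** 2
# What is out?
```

Trace (tracking out):
b = 4  # -> b = 4
out = b ** 2  # -> out = 16

Answer: 16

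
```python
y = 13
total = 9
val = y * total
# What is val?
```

Answer: 117

Derivation:
Trace (tracking val):
y = 13  # -> y = 13
total = 9  # -> total = 9
val = y * total  # -> val = 117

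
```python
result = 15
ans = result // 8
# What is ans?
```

Answer: 1

Derivation:
Trace (tracking ans):
result = 15  # -> result = 15
ans = result // 8  # -> ans = 1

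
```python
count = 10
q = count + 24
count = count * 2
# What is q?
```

Trace (tracking q):
count = 10  # -> count = 10
q = count + 24  # -> q = 34
count = count * 2  # -> count = 20

Answer: 34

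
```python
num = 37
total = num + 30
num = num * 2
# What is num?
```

Answer: 74

Derivation:
Trace (tracking num):
num = 37  # -> num = 37
total = num + 30  # -> total = 67
num = num * 2  # -> num = 74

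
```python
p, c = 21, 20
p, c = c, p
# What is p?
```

Answer: 20

Derivation:
Trace (tracking p):
p, c = (21, 20)  # -> p = 21, c = 20
p, c = (c, p)  # -> p = 20, c = 21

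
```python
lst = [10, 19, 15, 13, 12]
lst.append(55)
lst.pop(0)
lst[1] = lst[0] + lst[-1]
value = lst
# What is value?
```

Answer: [19, 74, 13, 12, 55]

Derivation:
Trace (tracking value):
lst = [10, 19, 15, 13, 12]  # -> lst = [10, 19, 15, 13, 12]
lst.append(55)  # -> lst = [10, 19, 15, 13, 12, 55]
lst.pop(0)  # -> lst = [19, 15, 13, 12, 55]
lst[1] = lst[0] + lst[-1]  # -> lst = [19, 74, 13, 12, 55]
value = lst  # -> value = [19, 74, 13, 12, 55]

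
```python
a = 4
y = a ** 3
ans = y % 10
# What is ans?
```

Answer: 4

Derivation:
Trace (tracking ans):
a = 4  # -> a = 4
y = a ** 3  # -> y = 64
ans = y % 10  # -> ans = 4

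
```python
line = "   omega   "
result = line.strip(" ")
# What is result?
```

Trace (tracking result):
line = '   omega   '  # -> line = '   omega   '
result = line.strip(' ')  # -> result = 'omega'

Answer: 'omega'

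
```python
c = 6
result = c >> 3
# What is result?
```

Trace (tracking result):
c = 6  # -> c = 6
result = c >> 3  # -> result = 0

Answer: 0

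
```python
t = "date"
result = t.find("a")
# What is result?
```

Answer: 1

Derivation:
Trace (tracking result):
t = 'date'  # -> t = 'date'
result = t.find('a')  # -> result = 1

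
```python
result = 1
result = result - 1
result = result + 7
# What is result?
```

Answer: 7

Derivation:
Trace (tracking result):
result = 1  # -> result = 1
result = result - 1  # -> result = 0
result = result + 7  # -> result = 7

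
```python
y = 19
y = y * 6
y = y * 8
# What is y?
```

Answer: 912

Derivation:
Trace (tracking y):
y = 19  # -> y = 19
y = y * 6  # -> y = 114
y = y * 8  # -> y = 912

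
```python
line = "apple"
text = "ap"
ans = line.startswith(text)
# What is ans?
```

Answer: True

Derivation:
Trace (tracking ans):
line = 'apple'  # -> line = 'apple'
text = 'ap'  # -> text = 'ap'
ans = line.startswith(text)  # -> ans = True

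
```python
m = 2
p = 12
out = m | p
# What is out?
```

Answer: 14

Derivation:
Trace (tracking out):
m = 2  # -> m = 2
p = 12  # -> p = 12
out = m | p  # -> out = 14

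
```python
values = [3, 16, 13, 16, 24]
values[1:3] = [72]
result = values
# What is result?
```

Answer: [3, 72, 16, 24]

Derivation:
Trace (tracking result):
values = [3, 16, 13, 16, 24]  # -> values = [3, 16, 13, 16, 24]
values[1:3] = [72]  # -> values = [3, 72, 16, 24]
result = values  # -> result = [3, 72, 16, 24]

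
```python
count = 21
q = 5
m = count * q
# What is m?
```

Trace (tracking m):
count = 21  # -> count = 21
q = 5  # -> q = 5
m = count * q  # -> m = 105

Answer: 105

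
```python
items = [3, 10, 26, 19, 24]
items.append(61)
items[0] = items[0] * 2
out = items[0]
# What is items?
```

Trace (tracking items):
items = [3, 10, 26, 19, 24]  # -> items = [3, 10, 26, 19, 24]
items.append(61)  # -> items = [3, 10, 26, 19, 24, 61]
items[0] = items[0] * 2  # -> items = [6, 10, 26, 19, 24, 61]
out = items[0]  # -> out = 6

Answer: [6, 10, 26, 19, 24, 61]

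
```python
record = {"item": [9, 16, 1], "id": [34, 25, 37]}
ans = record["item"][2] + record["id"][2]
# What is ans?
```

Trace (tracking ans):
record = {'item': [9, 16, 1], 'id': [34, 25, 37]}  # -> record = {'item': [9, 16, 1], 'id': [34, 25, 37]}
ans = record['item'][2] + record['id'][2]  # -> ans = 38

Answer: 38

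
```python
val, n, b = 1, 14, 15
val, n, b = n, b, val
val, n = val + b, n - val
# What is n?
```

Trace (tracking n):
val, n, b = (1, 14, 15)  # -> val = 1, n = 14, b = 15
val, n, b = (n, b, val)  # -> val = 14, n = 15, b = 1
val, n = (val + b, n - val)  # -> val = 15, n = 1

Answer: 1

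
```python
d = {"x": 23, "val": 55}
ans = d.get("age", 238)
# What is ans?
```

Answer: 238

Derivation:
Trace (tracking ans):
d = {'x': 23, 'val': 55}  # -> d = {'x': 23, 'val': 55}
ans = d.get('age', 238)  # -> ans = 238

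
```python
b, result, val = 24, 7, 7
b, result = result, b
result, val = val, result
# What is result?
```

Trace (tracking result):
b, result, val = (24, 7, 7)  # -> b = 24, result = 7, val = 7
b, result = (result, b)  # -> b = 7, result = 24
result, val = (val, result)  # -> result = 7, val = 24

Answer: 7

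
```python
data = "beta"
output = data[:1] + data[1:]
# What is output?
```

Trace (tracking output):
data = 'beta'  # -> data = 'beta'
output = data[:1] + data[1:]  # -> output = 'beta'

Answer: 'beta'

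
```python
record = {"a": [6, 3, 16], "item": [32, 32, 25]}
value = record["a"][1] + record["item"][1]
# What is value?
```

Trace (tracking value):
record = {'a': [6, 3, 16], 'item': [32, 32, 25]}  # -> record = {'a': [6, 3, 16], 'item': [32, 32, 25]}
value = record['a'][1] + record['item'][1]  # -> value = 35

Answer: 35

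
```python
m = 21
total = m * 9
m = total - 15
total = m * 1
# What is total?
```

Trace (tracking total):
m = 21  # -> m = 21
total = m * 9  # -> total = 189
m = total - 15  # -> m = 174
total = m * 1  # -> total = 174

Answer: 174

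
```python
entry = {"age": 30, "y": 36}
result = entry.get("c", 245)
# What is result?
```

Trace (tracking result):
entry = {'age': 30, 'y': 36}  # -> entry = {'age': 30, 'y': 36}
result = entry.get('c', 245)  # -> result = 245

Answer: 245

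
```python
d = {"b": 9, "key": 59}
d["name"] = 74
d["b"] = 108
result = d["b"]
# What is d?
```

Trace (tracking d):
d = {'b': 9, 'key': 59}  # -> d = {'b': 9, 'key': 59}
d['name'] = 74  # -> d = {'b': 9, 'key': 59, 'name': 74}
d['b'] = 108  # -> d = {'b': 108, 'key': 59, 'name': 74}
result = d['b']  # -> result = 108

Answer: {'b': 108, 'key': 59, 'name': 74}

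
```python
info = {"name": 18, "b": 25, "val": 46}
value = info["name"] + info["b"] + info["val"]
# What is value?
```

Trace (tracking value):
info = {'name': 18, 'b': 25, 'val': 46}  # -> info = {'name': 18, 'b': 25, 'val': 46}
value = info['name'] + info['b'] + info['val']  # -> value = 89

Answer: 89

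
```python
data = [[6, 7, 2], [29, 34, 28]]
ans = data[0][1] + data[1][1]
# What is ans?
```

Answer: 41

Derivation:
Trace (tracking ans):
data = [[6, 7, 2], [29, 34, 28]]  # -> data = [[6, 7, 2], [29, 34, 28]]
ans = data[0][1] + data[1][1]  # -> ans = 41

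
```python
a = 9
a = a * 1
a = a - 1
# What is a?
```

Trace (tracking a):
a = 9  # -> a = 9
a = a * 1  # -> a = 9
a = a - 1  # -> a = 8

Answer: 8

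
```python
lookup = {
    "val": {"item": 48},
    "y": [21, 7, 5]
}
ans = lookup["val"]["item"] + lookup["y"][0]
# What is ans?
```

Answer: 69

Derivation:
Trace (tracking ans):
lookup = {'val': {'item': 48}, 'y': [21, 7, 5]}  # -> lookup = {'val': {'item': 48}, 'y': [21, 7, 5]}
ans = lookup['val']['item'] + lookup['y'][0]  # -> ans = 69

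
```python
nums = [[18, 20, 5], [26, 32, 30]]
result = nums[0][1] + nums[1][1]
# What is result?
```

Trace (tracking result):
nums = [[18, 20, 5], [26, 32, 30]]  # -> nums = [[18, 20, 5], [26, 32, 30]]
result = nums[0][1] + nums[1][1]  # -> result = 52

Answer: 52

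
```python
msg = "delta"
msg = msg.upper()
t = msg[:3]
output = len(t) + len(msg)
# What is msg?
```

Trace (tracking msg):
msg = 'delta'  # -> msg = 'delta'
msg = msg.upper()  # -> msg = 'DELTA'
t = msg[:3]  # -> t = 'DEL'
output = len(t) + len(msg)  # -> output = 8

Answer: 'DELTA'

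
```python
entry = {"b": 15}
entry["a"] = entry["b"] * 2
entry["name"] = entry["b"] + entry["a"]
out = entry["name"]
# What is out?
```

Answer: 45

Derivation:
Trace (tracking out):
entry = {'b': 15}  # -> entry = {'b': 15}
entry['a'] = entry['b'] * 2  # -> entry = {'b': 15, 'a': 30}
entry['name'] = entry['b'] + entry['a']  # -> entry = {'b': 15, 'a': 30, 'name': 45}
out = entry['name']  # -> out = 45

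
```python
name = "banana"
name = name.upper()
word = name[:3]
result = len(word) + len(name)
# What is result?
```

Trace (tracking result):
name = 'banana'  # -> name = 'banana'
name = name.upper()  # -> name = 'BANANA'
word = name[:3]  # -> word = 'BAN'
result = len(word) + len(name)  # -> result = 9

Answer: 9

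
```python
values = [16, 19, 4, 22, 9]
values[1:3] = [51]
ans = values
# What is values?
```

Trace (tracking values):
values = [16, 19, 4, 22, 9]  # -> values = [16, 19, 4, 22, 9]
values[1:3] = [51]  # -> values = [16, 51, 22, 9]
ans = values  # -> ans = [16, 51, 22, 9]

Answer: [16, 51, 22, 9]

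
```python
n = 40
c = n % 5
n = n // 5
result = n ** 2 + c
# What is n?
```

Answer: 8

Derivation:
Trace (tracking n):
n = 40  # -> n = 40
c = n % 5  # -> c = 0
n = n // 5  # -> n = 8
result = n ** 2 + c  # -> result = 64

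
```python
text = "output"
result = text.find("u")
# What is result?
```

Trace (tracking result):
text = 'output'  # -> text = 'output'
result = text.find('u')  # -> result = 1

Answer: 1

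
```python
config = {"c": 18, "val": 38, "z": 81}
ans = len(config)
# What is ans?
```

Trace (tracking ans):
config = {'c': 18, 'val': 38, 'z': 81}  # -> config = {'c': 18, 'val': 38, 'z': 81}
ans = len(config)  # -> ans = 3

Answer: 3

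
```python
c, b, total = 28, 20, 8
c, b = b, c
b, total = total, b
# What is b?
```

Answer: 8

Derivation:
Trace (tracking b):
c, b, total = (28, 20, 8)  # -> c = 28, b = 20, total = 8
c, b = (b, c)  # -> c = 20, b = 28
b, total = (total, b)  # -> b = 8, total = 28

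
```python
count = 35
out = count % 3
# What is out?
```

Answer: 2

Derivation:
Trace (tracking out):
count = 35  # -> count = 35
out = count % 3  # -> out = 2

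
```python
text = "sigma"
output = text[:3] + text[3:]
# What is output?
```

Trace (tracking output):
text = 'sigma'  # -> text = 'sigma'
output = text[:3] + text[3:]  # -> output = 'sigma'

Answer: 'sigma'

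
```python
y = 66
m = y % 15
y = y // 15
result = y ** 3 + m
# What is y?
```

Answer: 4

Derivation:
Trace (tracking y):
y = 66  # -> y = 66
m = y % 15  # -> m = 6
y = y // 15  # -> y = 4
result = y ** 3 + m  # -> result = 70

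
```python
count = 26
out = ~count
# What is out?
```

Trace (tracking out):
count = 26  # -> count = 26
out = ~count  # -> out = -27

Answer: -27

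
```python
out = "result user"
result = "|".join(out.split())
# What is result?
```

Answer: 'result|user'

Derivation:
Trace (tracking result):
out = 'result user'  # -> out = 'result user'
result = '|'.join(out.split())  # -> result = 'result|user'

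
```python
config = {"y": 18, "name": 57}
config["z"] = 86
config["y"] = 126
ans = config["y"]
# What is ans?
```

Answer: 126

Derivation:
Trace (tracking ans):
config = {'y': 18, 'name': 57}  # -> config = {'y': 18, 'name': 57}
config['z'] = 86  # -> config = {'y': 18, 'name': 57, 'z': 86}
config['y'] = 126  # -> config = {'y': 126, 'name': 57, 'z': 86}
ans = config['y']  # -> ans = 126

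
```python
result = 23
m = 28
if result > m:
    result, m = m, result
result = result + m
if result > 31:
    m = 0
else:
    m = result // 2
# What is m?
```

Answer: 0

Derivation:
Trace (tracking m):
result = 23  # -> result = 23
m = 28  # -> m = 28
if result > m:  # condition is False
result = result + m  # -> result = 51
if result > 31:  # condition is True
    m = 0  # -> m = 0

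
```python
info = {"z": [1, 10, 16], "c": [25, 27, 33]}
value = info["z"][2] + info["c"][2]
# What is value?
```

Trace (tracking value):
info = {'z': [1, 10, 16], 'c': [25, 27, 33]}  # -> info = {'z': [1, 10, 16], 'c': [25, 27, 33]}
value = info['z'][2] + info['c'][2]  # -> value = 49

Answer: 49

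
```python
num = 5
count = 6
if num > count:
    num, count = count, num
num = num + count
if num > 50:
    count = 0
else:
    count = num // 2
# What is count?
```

Answer: 5

Derivation:
Trace (tracking count):
num = 5  # -> num = 5
count = 6  # -> count = 6
if num > count:  # condition is False
num = num + count  # -> num = 11
if num > 50:  # condition is False
else:
    count = num // 2  # -> count = 5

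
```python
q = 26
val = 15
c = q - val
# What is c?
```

Trace (tracking c):
q = 26  # -> q = 26
val = 15  # -> val = 15
c = q - val  # -> c = 11

Answer: 11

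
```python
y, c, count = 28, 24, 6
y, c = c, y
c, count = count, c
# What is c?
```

Answer: 6

Derivation:
Trace (tracking c):
y, c, count = (28, 24, 6)  # -> y = 28, c = 24, count = 6
y, c = (c, y)  # -> y = 24, c = 28
c, count = (count, c)  # -> c = 6, count = 28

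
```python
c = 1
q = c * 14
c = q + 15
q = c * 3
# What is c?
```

Trace (tracking c):
c = 1  # -> c = 1
q = c * 14  # -> q = 14
c = q + 15  # -> c = 29
q = c * 3  # -> q = 87

Answer: 29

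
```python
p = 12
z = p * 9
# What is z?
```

Trace (tracking z):
p = 12  # -> p = 12
z = p * 9  # -> z = 108

Answer: 108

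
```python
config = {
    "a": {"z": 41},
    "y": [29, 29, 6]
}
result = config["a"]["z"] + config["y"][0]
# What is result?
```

Trace (tracking result):
config = {'a': {'z': 41}, 'y': [29, 29, 6]}  # -> config = {'a': {'z': 41}, 'y': [29, 29, 6]}
result = config['a']['z'] + config['y'][0]  # -> result = 70

Answer: 70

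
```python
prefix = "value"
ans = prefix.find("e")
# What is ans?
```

Trace (tracking ans):
prefix = 'value'  # -> prefix = 'value'
ans = prefix.find('e')  # -> ans = 4

Answer: 4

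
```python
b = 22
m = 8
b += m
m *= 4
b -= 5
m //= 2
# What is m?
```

Trace (tracking m):
b = 22  # -> b = 22
m = 8  # -> m = 8
b += m  # -> b = 30
m *= 4  # -> m = 32
b -= 5  # -> b = 25
m //= 2  # -> m = 16

Answer: 16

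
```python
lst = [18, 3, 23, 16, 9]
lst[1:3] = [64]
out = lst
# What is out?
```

Trace (tracking out):
lst = [18, 3, 23, 16, 9]  # -> lst = [18, 3, 23, 16, 9]
lst[1:3] = [64]  # -> lst = [18, 64, 16, 9]
out = lst  # -> out = [18, 64, 16, 9]

Answer: [18, 64, 16, 9]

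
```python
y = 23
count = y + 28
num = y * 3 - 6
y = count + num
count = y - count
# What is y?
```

Answer: 114

Derivation:
Trace (tracking y):
y = 23  # -> y = 23
count = y + 28  # -> count = 51
num = y * 3 - 6  # -> num = 63
y = count + num  # -> y = 114
count = y - count  # -> count = 63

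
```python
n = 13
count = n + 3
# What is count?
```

Answer: 16

Derivation:
Trace (tracking count):
n = 13  # -> n = 13
count = n + 3  # -> count = 16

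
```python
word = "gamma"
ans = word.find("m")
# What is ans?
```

Trace (tracking ans):
word = 'gamma'  # -> word = 'gamma'
ans = word.find('m')  # -> ans = 2

Answer: 2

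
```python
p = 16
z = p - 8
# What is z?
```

Answer: 8

Derivation:
Trace (tracking z):
p = 16  # -> p = 16
z = p - 8  # -> z = 8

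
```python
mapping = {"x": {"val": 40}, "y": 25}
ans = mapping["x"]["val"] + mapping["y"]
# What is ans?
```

Trace (tracking ans):
mapping = {'x': {'val': 40}, 'y': 25}  # -> mapping = {'x': {'val': 40}, 'y': 25}
ans = mapping['x']['val'] + mapping['y']  # -> ans = 65

Answer: 65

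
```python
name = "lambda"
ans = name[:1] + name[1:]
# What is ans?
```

Answer: 'lambda'

Derivation:
Trace (tracking ans):
name = 'lambda'  # -> name = 'lambda'
ans = name[:1] + name[1:]  # -> ans = 'lambda'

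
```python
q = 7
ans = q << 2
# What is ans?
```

Trace (tracking ans):
q = 7  # -> q = 7
ans = q << 2  # -> ans = 28

Answer: 28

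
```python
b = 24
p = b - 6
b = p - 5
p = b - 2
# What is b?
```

Answer: 13

Derivation:
Trace (tracking b):
b = 24  # -> b = 24
p = b - 6  # -> p = 18
b = p - 5  # -> b = 13
p = b - 2  # -> p = 11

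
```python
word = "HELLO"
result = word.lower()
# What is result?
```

Answer: 'hello'

Derivation:
Trace (tracking result):
word = 'HELLO'  # -> word = 'HELLO'
result = word.lower()  # -> result = 'hello'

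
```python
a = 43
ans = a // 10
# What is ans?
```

Trace (tracking ans):
a = 43  # -> a = 43
ans = a // 10  # -> ans = 4

Answer: 4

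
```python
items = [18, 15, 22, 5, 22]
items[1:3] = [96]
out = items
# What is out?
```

Trace (tracking out):
items = [18, 15, 22, 5, 22]  # -> items = [18, 15, 22, 5, 22]
items[1:3] = [96]  # -> items = [18, 96, 5, 22]
out = items  # -> out = [18, 96, 5, 22]

Answer: [18, 96, 5, 22]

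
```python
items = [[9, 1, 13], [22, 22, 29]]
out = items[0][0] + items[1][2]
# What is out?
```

Trace (tracking out):
items = [[9, 1, 13], [22, 22, 29]]  # -> items = [[9, 1, 13], [22, 22, 29]]
out = items[0][0] + items[1][2]  # -> out = 38

Answer: 38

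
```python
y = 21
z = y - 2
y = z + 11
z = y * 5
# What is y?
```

Answer: 30

Derivation:
Trace (tracking y):
y = 21  # -> y = 21
z = y - 2  # -> z = 19
y = z + 11  # -> y = 30
z = y * 5  # -> z = 150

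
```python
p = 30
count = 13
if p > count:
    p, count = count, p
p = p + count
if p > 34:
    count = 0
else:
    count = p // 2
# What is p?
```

Answer: 43

Derivation:
Trace (tracking p):
p = 30  # -> p = 30
count = 13  # -> count = 13
if p > count:  # condition is True
    p, count = (count, p)  # -> p = 13, count = 30
p = p + count  # -> p = 43
if p > 34:  # condition is True
    count = 0  # -> count = 0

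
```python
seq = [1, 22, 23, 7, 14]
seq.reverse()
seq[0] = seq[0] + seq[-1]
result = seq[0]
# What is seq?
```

Trace (tracking seq):
seq = [1, 22, 23, 7, 14]  # -> seq = [1, 22, 23, 7, 14]
seq.reverse()  # -> seq = [14, 7, 23, 22, 1]
seq[0] = seq[0] + seq[-1]  # -> seq = [15, 7, 23, 22, 1]
result = seq[0]  # -> result = 15

Answer: [15, 7, 23, 22, 1]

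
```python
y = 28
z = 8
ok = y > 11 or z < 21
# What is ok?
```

Answer: True

Derivation:
Trace (tracking ok):
y = 28  # -> y = 28
z = 8  # -> z = 8
ok = y > 11 or z < 21  # -> ok = True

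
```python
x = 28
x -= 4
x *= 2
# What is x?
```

Trace (tracking x):
x = 28  # -> x = 28
x -= 4  # -> x = 24
x *= 2  # -> x = 48

Answer: 48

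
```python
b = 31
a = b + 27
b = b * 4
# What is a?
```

Trace (tracking a):
b = 31  # -> b = 31
a = b + 27  # -> a = 58
b = b * 4  # -> b = 124

Answer: 58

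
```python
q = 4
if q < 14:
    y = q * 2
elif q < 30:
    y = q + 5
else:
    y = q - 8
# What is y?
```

Answer: 8

Derivation:
Trace (tracking y):
q = 4  # -> q = 4
if q < 14:  # condition is True
    y = q * 2  # -> y = 8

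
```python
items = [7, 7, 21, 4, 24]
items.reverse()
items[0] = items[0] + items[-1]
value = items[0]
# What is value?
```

Trace (tracking value):
items = [7, 7, 21, 4, 24]  # -> items = [7, 7, 21, 4, 24]
items.reverse()  # -> items = [24, 4, 21, 7, 7]
items[0] = items[0] + items[-1]  # -> items = [31, 4, 21, 7, 7]
value = items[0]  # -> value = 31

Answer: 31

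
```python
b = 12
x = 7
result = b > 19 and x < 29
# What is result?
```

Trace (tracking result):
b = 12  # -> b = 12
x = 7  # -> x = 7
result = b > 19 and x < 29  # -> result = False

Answer: False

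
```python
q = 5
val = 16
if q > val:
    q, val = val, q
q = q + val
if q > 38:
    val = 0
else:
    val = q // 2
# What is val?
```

Answer: 10

Derivation:
Trace (tracking val):
q = 5  # -> q = 5
val = 16  # -> val = 16
if q > val:  # condition is False
q = q + val  # -> q = 21
if q > 38:  # condition is False
else:
    val = q // 2  # -> val = 10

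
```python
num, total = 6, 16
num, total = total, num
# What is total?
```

Answer: 6

Derivation:
Trace (tracking total):
num, total = (6, 16)  # -> num = 6, total = 16
num, total = (total, num)  # -> num = 16, total = 6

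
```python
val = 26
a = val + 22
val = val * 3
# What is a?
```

Answer: 48

Derivation:
Trace (tracking a):
val = 26  # -> val = 26
a = val + 22  # -> a = 48
val = val * 3  # -> val = 78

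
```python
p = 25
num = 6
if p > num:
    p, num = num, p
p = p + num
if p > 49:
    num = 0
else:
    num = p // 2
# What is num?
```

Answer: 15

Derivation:
Trace (tracking num):
p = 25  # -> p = 25
num = 6  # -> num = 6
if p > num:  # condition is True
    p, num = (num, p)  # -> p = 6, num = 25
p = p + num  # -> p = 31
if p > 49:  # condition is False
else:
    num = p // 2  # -> num = 15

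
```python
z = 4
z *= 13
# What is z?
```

Answer: 52

Derivation:
Trace (tracking z):
z = 4  # -> z = 4
z *= 13  # -> z = 52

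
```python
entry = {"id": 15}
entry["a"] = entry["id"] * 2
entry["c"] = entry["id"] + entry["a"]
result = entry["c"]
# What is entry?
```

Trace (tracking entry):
entry = {'id': 15}  # -> entry = {'id': 15}
entry['a'] = entry['id'] * 2  # -> entry = {'id': 15, 'a': 30}
entry['c'] = entry['id'] + entry['a']  # -> entry = {'id': 15, 'a': 30, 'c': 45}
result = entry['c']  # -> result = 45

Answer: {'id': 15, 'a': 30, 'c': 45}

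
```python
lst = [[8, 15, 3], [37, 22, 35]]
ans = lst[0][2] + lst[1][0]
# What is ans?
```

Answer: 40

Derivation:
Trace (tracking ans):
lst = [[8, 15, 3], [37, 22, 35]]  # -> lst = [[8, 15, 3], [37, 22, 35]]
ans = lst[0][2] + lst[1][0]  # -> ans = 40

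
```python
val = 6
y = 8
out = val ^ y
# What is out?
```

Trace (tracking out):
val = 6  # -> val = 6
y = 8  # -> y = 8
out = val ^ y  # -> out = 14

Answer: 14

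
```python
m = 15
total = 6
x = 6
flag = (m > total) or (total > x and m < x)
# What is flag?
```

Trace (tracking flag):
m = 15  # -> m = 15
total = 6  # -> total = 6
x = 6  # -> x = 6
flag = m > total or (total > x and m < x)  # -> flag = True

Answer: True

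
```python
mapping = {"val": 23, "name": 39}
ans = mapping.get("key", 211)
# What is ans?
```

Trace (tracking ans):
mapping = {'val': 23, 'name': 39}  # -> mapping = {'val': 23, 'name': 39}
ans = mapping.get('key', 211)  # -> ans = 211

Answer: 211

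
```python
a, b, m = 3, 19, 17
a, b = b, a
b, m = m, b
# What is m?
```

Answer: 3

Derivation:
Trace (tracking m):
a, b, m = (3, 19, 17)  # -> a = 3, b = 19, m = 17
a, b = (b, a)  # -> a = 19, b = 3
b, m = (m, b)  # -> b = 17, m = 3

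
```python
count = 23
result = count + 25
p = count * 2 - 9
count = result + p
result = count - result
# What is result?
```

Trace (tracking result):
count = 23  # -> count = 23
result = count + 25  # -> result = 48
p = count * 2 - 9  # -> p = 37
count = result + p  # -> count = 85
result = count - result  # -> result = 37

Answer: 37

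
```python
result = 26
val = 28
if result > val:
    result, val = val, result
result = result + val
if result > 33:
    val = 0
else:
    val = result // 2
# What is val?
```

Trace (tracking val):
result = 26  # -> result = 26
val = 28  # -> val = 28
if result > val:  # condition is False
result = result + val  # -> result = 54
if result > 33:  # condition is True
    val = 0  # -> val = 0

Answer: 0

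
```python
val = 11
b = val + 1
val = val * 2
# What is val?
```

Trace (tracking val):
val = 11  # -> val = 11
b = val + 1  # -> b = 12
val = val * 2  # -> val = 22

Answer: 22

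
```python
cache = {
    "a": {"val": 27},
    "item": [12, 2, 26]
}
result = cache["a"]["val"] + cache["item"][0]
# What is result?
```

Answer: 39

Derivation:
Trace (tracking result):
cache = {'a': {'val': 27}, 'item': [12, 2, 26]}  # -> cache = {'a': {'val': 27}, 'item': [12, 2, 26]}
result = cache['a']['val'] + cache['item'][0]  # -> result = 39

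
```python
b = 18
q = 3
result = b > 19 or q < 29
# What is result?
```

Trace (tracking result):
b = 18  # -> b = 18
q = 3  # -> q = 3
result = b > 19 or q < 29  # -> result = True

Answer: True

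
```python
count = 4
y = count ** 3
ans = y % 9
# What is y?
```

Trace (tracking y):
count = 4  # -> count = 4
y = count ** 3  # -> y = 64
ans = y % 9  # -> ans = 1

Answer: 64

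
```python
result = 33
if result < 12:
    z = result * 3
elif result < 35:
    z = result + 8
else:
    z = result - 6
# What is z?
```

Trace (tracking z):
result = 33  # -> result = 33
if result < 12:  # condition is False
elif result < 35:  # condition is True
    z = result + 8  # -> z = 41

Answer: 41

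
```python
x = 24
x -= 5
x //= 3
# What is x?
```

Trace (tracking x):
x = 24  # -> x = 24
x -= 5  # -> x = 19
x //= 3  # -> x = 6

Answer: 6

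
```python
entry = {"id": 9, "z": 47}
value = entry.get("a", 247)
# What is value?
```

Trace (tracking value):
entry = {'id': 9, 'z': 47}  # -> entry = {'id': 9, 'z': 47}
value = entry.get('a', 247)  # -> value = 247

Answer: 247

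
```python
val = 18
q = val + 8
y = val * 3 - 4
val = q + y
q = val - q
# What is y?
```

Answer: 50

Derivation:
Trace (tracking y):
val = 18  # -> val = 18
q = val + 8  # -> q = 26
y = val * 3 - 4  # -> y = 50
val = q + y  # -> val = 76
q = val - q  # -> q = 50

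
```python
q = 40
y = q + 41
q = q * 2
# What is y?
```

Trace (tracking y):
q = 40  # -> q = 40
y = q + 41  # -> y = 81
q = q * 2  # -> q = 80

Answer: 81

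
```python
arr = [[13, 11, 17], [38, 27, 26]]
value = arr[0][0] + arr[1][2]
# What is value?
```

Trace (tracking value):
arr = [[13, 11, 17], [38, 27, 26]]  # -> arr = [[13, 11, 17], [38, 27, 26]]
value = arr[0][0] + arr[1][2]  # -> value = 39

Answer: 39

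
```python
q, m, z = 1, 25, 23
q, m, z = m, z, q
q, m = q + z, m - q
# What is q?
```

Answer: 26

Derivation:
Trace (tracking q):
q, m, z = (1, 25, 23)  # -> q = 1, m = 25, z = 23
q, m, z = (m, z, q)  # -> q = 25, m = 23, z = 1
q, m = (q + z, m - q)  # -> q = 26, m = -2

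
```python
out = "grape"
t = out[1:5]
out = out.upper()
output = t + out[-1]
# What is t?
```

Trace (tracking t):
out = 'grape'  # -> out = 'grape'
t = out[1:5]  # -> t = 'rape'
out = out.upper()  # -> out = 'GRAPE'
output = t + out[-1]  # -> output = 'rapeE'

Answer: 'rape'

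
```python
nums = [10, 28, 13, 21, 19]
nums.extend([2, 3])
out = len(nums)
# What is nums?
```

Trace (tracking nums):
nums = [10, 28, 13, 21, 19]  # -> nums = [10, 28, 13, 21, 19]
nums.extend([2, 3])  # -> nums = [10, 28, 13, 21, 19, 2, 3]
out = len(nums)  # -> out = 7

Answer: [10, 28, 13, 21, 19, 2, 3]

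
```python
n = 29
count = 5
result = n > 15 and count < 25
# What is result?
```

Trace (tracking result):
n = 29  # -> n = 29
count = 5  # -> count = 5
result = n > 15 and count < 25  # -> result = True

Answer: True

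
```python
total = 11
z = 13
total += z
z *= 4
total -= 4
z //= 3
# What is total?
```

Trace (tracking total):
total = 11  # -> total = 11
z = 13  # -> z = 13
total += z  # -> total = 24
z *= 4  # -> z = 52
total -= 4  # -> total = 20
z //= 3  # -> z = 17

Answer: 20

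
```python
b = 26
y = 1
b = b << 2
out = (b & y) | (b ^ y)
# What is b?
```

Answer: 104

Derivation:
Trace (tracking b):
b = 26  # -> b = 26
y = 1  # -> y = 1
b = b << 2  # -> b = 104
out = b & y | b ^ y  # -> out = 105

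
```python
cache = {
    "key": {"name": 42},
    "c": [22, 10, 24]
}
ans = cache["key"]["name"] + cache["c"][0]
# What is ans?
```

Answer: 64

Derivation:
Trace (tracking ans):
cache = {'key': {'name': 42}, 'c': [22, 10, 24]}  # -> cache = {'key': {'name': 42}, 'c': [22, 10, 24]}
ans = cache['key']['name'] + cache['c'][0]  # -> ans = 64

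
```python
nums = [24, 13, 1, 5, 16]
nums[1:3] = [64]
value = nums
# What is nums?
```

Answer: [24, 64, 5, 16]

Derivation:
Trace (tracking nums):
nums = [24, 13, 1, 5, 16]  # -> nums = [24, 13, 1, 5, 16]
nums[1:3] = [64]  # -> nums = [24, 64, 5, 16]
value = nums  # -> value = [24, 64, 5, 16]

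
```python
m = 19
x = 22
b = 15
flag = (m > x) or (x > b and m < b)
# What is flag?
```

Answer: False

Derivation:
Trace (tracking flag):
m = 19  # -> m = 19
x = 22  # -> x = 22
b = 15  # -> b = 15
flag = m > x or (x > b and m < b)  # -> flag = False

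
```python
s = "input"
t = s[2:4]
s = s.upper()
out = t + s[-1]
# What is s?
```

Trace (tracking s):
s = 'input'  # -> s = 'input'
t = s[2:4]  # -> t = 'pu'
s = s.upper()  # -> s = 'INPUT'
out = t + s[-1]  # -> out = 'puT'

Answer: 'INPUT'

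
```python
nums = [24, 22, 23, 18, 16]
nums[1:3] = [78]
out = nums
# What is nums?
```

Trace (tracking nums):
nums = [24, 22, 23, 18, 16]  # -> nums = [24, 22, 23, 18, 16]
nums[1:3] = [78]  # -> nums = [24, 78, 18, 16]
out = nums  # -> out = [24, 78, 18, 16]

Answer: [24, 78, 18, 16]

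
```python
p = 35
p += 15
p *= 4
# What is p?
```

Answer: 200

Derivation:
Trace (tracking p):
p = 35  # -> p = 35
p += 15  # -> p = 50
p *= 4  # -> p = 200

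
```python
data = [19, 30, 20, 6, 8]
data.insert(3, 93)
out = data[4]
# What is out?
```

Trace (tracking out):
data = [19, 30, 20, 6, 8]  # -> data = [19, 30, 20, 6, 8]
data.insert(3, 93)  # -> data = [19, 30, 20, 93, 6, 8]
out = data[4]  # -> out = 6

Answer: 6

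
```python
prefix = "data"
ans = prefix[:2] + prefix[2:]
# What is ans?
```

Answer: 'data'

Derivation:
Trace (tracking ans):
prefix = 'data'  # -> prefix = 'data'
ans = prefix[:2] + prefix[2:]  # -> ans = 'data'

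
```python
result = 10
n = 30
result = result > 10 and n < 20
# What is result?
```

Answer: False

Derivation:
Trace (tracking result):
result = 10  # -> result = 10
n = 30  # -> n = 30
result = result > 10 and n < 20  # -> result = False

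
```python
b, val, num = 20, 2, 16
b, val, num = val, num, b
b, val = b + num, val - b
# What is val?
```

Answer: 14

Derivation:
Trace (tracking val):
b, val, num = (20, 2, 16)  # -> b = 20, val = 2, num = 16
b, val, num = (val, num, b)  # -> b = 2, val = 16, num = 20
b, val = (b + num, val - b)  # -> b = 22, val = 14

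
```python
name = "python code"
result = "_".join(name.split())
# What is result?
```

Trace (tracking result):
name = 'python code'  # -> name = 'python code'
result = '_'.join(name.split())  # -> result = 'python_code'

Answer: 'python_code'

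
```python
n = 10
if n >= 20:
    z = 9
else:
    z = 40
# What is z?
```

Answer: 40

Derivation:
Trace (tracking z):
n = 10  # -> n = 10
if n >= 20:  # condition is False
else:
    z = 40  # -> z = 40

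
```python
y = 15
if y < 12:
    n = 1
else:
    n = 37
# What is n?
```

Answer: 37

Derivation:
Trace (tracking n):
y = 15  # -> y = 15
if y < 12:  # condition is False
else:
    n = 37  # -> n = 37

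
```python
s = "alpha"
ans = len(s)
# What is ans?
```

Answer: 5

Derivation:
Trace (tracking ans):
s = 'alpha'  # -> s = 'alpha'
ans = len(s)  # -> ans = 5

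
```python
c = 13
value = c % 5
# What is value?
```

Answer: 3

Derivation:
Trace (tracking value):
c = 13  # -> c = 13
value = c % 5  # -> value = 3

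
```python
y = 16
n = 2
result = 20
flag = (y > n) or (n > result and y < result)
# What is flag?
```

Answer: True

Derivation:
Trace (tracking flag):
y = 16  # -> y = 16
n = 2  # -> n = 2
result = 20  # -> result = 20
flag = y > n or (n > result and y < result)  # -> flag = True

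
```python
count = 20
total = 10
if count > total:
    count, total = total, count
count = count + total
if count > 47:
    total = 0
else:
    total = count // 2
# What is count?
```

Trace (tracking count):
count = 20  # -> count = 20
total = 10  # -> total = 10
if count > total:  # condition is True
    count, total = (total, count)  # -> count = 10, total = 20
count = count + total  # -> count = 30
if count > 47:  # condition is False
else:
    total = count // 2  # -> total = 15

Answer: 30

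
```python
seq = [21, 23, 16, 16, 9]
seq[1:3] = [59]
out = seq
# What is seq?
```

Answer: [21, 59, 16, 9]

Derivation:
Trace (tracking seq):
seq = [21, 23, 16, 16, 9]  # -> seq = [21, 23, 16, 16, 9]
seq[1:3] = [59]  # -> seq = [21, 59, 16, 9]
out = seq  # -> out = [21, 59, 16, 9]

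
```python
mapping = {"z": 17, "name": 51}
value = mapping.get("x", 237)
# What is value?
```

Trace (tracking value):
mapping = {'z': 17, 'name': 51}  # -> mapping = {'z': 17, 'name': 51}
value = mapping.get('x', 237)  # -> value = 237

Answer: 237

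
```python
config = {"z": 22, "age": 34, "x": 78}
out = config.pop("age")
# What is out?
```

Trace (tracking out):
config = {'z': 22, 'age': 34, 'x': 78}  # -> config = {'z': 22, 'age': 34, 'x': 78}
out = config.pop('age')  # -> out = 34

Answer: 34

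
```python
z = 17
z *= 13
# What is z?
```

Trace (tracking z):
z = 17  # -> z = 17
z *= 13  # -> z = 221

Answer: 221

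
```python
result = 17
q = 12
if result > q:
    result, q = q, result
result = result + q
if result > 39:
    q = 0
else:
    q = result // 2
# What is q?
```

Trace (tracking q):
result = 17  # -> result = 17
q = 12  # -> q = 12
if result > q:  # condition is True
    result, q = (q, result)  # -> result = 12, q = 17
result = result + q  # -> result = 29
if result > 39:  # condition is False
else:
    q = result // 2  # -> q = 14

Answer: 14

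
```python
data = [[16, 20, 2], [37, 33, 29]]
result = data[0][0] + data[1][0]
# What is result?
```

Trace (tracking result):
data = [[16, 20, 2], [37, 33, 29]]  # -> data = [[16, 20, 2], [37, 33, 29]]
result = data[0][0] + data[1][0]  # -> result = 53

Answer: 53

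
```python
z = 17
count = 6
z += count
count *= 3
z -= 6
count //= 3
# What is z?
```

Trace (tracking z):
z = 17  # -> z = 17
count = 6  # -> count = 6
z += count  # -> z = 23
count *= 3  # -> count = 18
z -= 6  # -> z = 17
count //= 3  # -> count = 6

Answer: 17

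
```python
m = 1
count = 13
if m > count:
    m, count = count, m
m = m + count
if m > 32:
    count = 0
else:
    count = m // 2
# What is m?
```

Answer: 14

Derivation:
Trace (tracking m):
m = 1  # -> m = 1
count = 13  # -> count = 13
if m > count:  # condition is False
m = m + count  # -> m = 14
if m > 32:  # condition is False
else:
    count = m // 2  # -> count = 7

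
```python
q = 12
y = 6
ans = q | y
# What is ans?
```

Trace (tracking ans):
q = 12  # -> q = 12
y = 6  # -> y = 6
ans = q | y  # -> ans = 14

Answer: 14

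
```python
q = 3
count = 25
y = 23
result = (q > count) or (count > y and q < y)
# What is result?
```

Trace (tracking result):
q = 3  # -> q = 3
count = 25  # -> count = 25
y = 23  # -> y = 23
result = q > count or (count > y and q < y)  # -> result = True

Answer: True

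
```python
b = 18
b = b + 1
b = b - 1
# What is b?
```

Answer: 18

Derivation:
Trace (tracking b):
b = 18  # -> b = 18
b = b + 1  # -> b = 19
b = b - 1  # -> b = 18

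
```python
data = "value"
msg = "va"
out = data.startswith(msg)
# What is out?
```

Answer: True

Derivation:
Trace (tracking out):
data = 'value'  # -> data = 'value'
msg = 'va'  # -> msg = 'va'
out = data.startswith(msg)  # -> out = True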